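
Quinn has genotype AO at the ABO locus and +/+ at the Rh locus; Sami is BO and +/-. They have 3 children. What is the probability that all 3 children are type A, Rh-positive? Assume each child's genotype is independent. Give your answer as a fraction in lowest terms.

1/64

ABO cross AO × BO → 1/4 O, 1/4 A, 1/4 B, 1/4 AB.
Rh cross +/+ × +/- → 1 Rh+; so P(type A, Rh-positive) = 1/4 × 1 = 1/4 per child.
All 3 independent: (1/4)^3 = 1/64.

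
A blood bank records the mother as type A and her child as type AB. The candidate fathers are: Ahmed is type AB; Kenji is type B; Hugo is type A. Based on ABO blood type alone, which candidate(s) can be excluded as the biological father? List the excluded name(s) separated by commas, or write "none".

Hugo

A candidate is excluded only if no genotype consistent with his phenotype could produce a type AB child with a type A mother.
Hugo (type A): no genotype consistent with that phenotype can produce a type-AB child with a type-A mother.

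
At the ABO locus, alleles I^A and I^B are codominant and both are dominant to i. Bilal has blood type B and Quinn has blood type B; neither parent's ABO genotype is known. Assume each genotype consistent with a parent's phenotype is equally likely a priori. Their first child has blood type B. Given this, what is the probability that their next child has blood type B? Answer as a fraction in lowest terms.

Possible genotypes: Bilal ∈ {I^B I^B, I^B i}; Quinn ∈ {I^B I^B, I^B i}.
Weight each parental genotype pair by prior × P(type-B child):
  I^B I^B × I^B I^B: posterior weight 4/15; P(next child type B) = 1.
  I^B I^B × I^B i: posterior weight 4/15; P(next child type B) = 1.
  I^B i × I^B I^B: posterior weight 4/15; P(next child type B) = 1.
  I^B i × I^B i: posterior weight 1/5; P(next child type B) = 3/4.
Weighted sum = 19/20.

19/20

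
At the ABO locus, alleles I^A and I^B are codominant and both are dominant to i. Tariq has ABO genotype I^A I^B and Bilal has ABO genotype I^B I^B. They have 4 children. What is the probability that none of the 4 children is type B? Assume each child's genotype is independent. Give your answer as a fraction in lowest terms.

ABO cross I^A I^B × I^B I^B → 1/2 B, 1/2 AB.
So P(type B) = 1/2 per child.
P(not type B) = 1/2 for one child; (1/2)^4 = 1/16.

1/16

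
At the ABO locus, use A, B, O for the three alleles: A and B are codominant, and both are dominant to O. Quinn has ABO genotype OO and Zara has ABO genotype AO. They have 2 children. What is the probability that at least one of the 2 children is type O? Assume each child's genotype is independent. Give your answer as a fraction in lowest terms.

ABO cross OO × AO → 1/2 O, 1/2 A.
So P(type O) = 1/2 per child.
P(none) = (1/2)^2 = 1/4; P(at least one) = 1 − 1/4 = 3/4.

3/4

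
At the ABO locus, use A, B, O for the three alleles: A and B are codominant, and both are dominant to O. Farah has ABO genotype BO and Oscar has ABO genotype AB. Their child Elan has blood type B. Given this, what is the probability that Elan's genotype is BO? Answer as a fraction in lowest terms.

1/2

Cross BO × AB → 1/4 AB, 1/4 AO, 1/4 BB, 1/4 BO.
Type-B genotypes among offspring: BB (1/4), BO (1/4); total 1/2.
P(BO | type B) = (1/4) / (1/2) = 1/2.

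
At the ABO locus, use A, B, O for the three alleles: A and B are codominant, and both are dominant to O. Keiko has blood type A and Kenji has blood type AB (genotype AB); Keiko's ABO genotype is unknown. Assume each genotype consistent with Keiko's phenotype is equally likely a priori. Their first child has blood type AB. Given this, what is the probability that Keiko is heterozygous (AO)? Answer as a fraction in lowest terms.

Possible genotypes: Keiko ∈ {AA, AO}; Kenji ∈ {AB}.
Weight each parental genotype pair by prior × P(type-AB child):
  AA × AB: posterior weight 2/3.
  AO × AB: posterior weight 1/3.
Sum the posterior weight over pairs where Keiko is AO: 1/3.

1/3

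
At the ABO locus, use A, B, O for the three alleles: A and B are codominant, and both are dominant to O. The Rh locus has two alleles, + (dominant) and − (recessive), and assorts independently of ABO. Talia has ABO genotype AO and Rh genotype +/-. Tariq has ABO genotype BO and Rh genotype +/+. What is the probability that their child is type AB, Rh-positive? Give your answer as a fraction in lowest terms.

1/4

ABO cross AO × BO → offspring phenotypes: 1/4 O, 1/4 A, 1/4 B, 1/4 AB.
Rh cross +/- × +/+ → 1 Rh+.
Independent loci: P(type AB, Rh-positive) = 1/4 × 1 = 1/4.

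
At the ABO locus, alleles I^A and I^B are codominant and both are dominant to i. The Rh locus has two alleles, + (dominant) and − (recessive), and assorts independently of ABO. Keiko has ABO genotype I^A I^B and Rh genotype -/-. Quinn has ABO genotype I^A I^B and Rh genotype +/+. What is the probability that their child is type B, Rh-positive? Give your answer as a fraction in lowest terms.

1/4

ABO cross I^A I^B × I^A I^B → offspring phenotypes: 1/4 A, 1/4 B, 1/2 AB.
Rh cross -/- × +/+ → 1 Rh+.
Independent loci: P(type B, Rh-positive) = 1/4 × 1 = 1/4.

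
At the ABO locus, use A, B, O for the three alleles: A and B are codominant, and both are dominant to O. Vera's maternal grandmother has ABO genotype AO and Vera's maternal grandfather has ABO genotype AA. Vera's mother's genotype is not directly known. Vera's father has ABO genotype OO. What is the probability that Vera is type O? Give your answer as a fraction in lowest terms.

Vera's mother's ABO genotype from AO × AA: 1/2 AA, 1/2 AO.
Crossing each possibility with the father OO and summing P(type O): 1/2·0 + 1/2·1/2 = 1/4.

1/4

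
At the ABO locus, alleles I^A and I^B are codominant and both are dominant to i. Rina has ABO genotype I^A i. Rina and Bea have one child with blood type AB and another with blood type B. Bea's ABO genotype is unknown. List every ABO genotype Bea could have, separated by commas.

I^A I^B, I^B I^B, I^B i

For each candidate genotype of Bea, check whether crossing it with I^A i can produce every observed child phenotype.
  I^A I^A → possible child types {A} ✗
  I^A I^B → possible child types {A, B, AB} ✓
  I^A i → possible child types {O, A} ✗
  I^B I^B → possible child types {B, AB} ✓
  I^B i → possible child types {O, A, B, AB} ✓
  i i → possible child types {O, A} ✗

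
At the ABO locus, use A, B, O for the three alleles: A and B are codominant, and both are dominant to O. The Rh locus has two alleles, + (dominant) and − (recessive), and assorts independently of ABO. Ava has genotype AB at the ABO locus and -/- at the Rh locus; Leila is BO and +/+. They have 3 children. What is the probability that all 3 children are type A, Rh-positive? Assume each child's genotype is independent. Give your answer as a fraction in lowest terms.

1/64

ABO cross AB × BO → 1/4 A, 1/2 B, 1/4 AB.
Rh cross -/- × +/+ → 1 Rh+; so P(type A, Rh-positive) = 1/4 × 1 = 1/4 per child.
All 3 independent: (1/4)^3 = 1/64.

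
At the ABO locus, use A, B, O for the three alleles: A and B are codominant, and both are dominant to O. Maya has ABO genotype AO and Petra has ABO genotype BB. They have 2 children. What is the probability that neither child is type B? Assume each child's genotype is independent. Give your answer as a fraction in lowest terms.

1/4

ABO cross AO × BB → 1/2 B, 1/2 AB.
So P(type B) = 1/2 per child.
P(not type B) = 1/2 for one child; (1/2)^2 = 1/4.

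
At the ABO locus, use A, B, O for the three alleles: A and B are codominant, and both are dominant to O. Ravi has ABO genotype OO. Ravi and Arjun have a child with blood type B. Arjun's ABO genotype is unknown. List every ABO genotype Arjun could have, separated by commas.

For each candidate genotype of Arjun, check whether crossing it with OO can produce every observed child phenotype.
  AA → possible child types {A} ✗
  AB → possible child types {A, B} ✓
  AO → possible child types {O, A} ✗
  BB → possible child types {B} ✓
  BO → possible child types {O, B} ✓
  OO → possible child types {O} ✗

AB, BB, BO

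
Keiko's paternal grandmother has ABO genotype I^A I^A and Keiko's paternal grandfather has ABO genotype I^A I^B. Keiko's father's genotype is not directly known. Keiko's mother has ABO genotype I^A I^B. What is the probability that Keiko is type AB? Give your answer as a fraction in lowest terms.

Keiko's father's ABO genotype from I^A I^A × I^A I^B: 1/2 I^A I^A, 1/2 I^A I^B.
Crossing each possibility with the mother I^A I^B and summing P(type AB): 1/2·1/2 + 1/2·1/2 = 1/2.

1/2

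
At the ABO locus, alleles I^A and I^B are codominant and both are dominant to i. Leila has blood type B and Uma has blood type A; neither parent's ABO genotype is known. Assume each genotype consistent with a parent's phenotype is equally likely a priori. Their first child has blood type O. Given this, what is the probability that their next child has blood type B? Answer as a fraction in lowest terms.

1/4

Possible genotypes: Leila ∈ {I^B I^B, I^B i}; Uma ∈ {I^A I^A, I^A i}.
Weight each parental genotype pair by prior × P(type-O child):
  I^B i × I^A i: posterior weight 1; P(next child type B) = 1/4.
Weighted sum = 1/4.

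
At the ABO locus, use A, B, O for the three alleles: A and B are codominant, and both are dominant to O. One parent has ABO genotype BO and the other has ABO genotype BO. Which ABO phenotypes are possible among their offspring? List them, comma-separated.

Gametes from BO × BO give offspring ABO genotypes BB, BO, OO, i.e. phenotypes O, B.

O, B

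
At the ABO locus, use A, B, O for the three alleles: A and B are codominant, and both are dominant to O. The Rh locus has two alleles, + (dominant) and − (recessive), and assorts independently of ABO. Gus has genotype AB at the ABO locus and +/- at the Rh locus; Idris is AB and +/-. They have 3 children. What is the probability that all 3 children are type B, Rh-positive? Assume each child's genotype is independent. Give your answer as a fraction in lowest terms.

27/4096

ABO cross AB × AB → 1/4 A, 1/4 B, 1/2 AB.
Rh cross +/- × +/- → 3/4 Rh+, 1/4 Rh-; so P(type B, Rh-positive) = 1/4 × 3/4 = 3/16 per child.
All 3 independent: (3/16)^3 = 27/4096.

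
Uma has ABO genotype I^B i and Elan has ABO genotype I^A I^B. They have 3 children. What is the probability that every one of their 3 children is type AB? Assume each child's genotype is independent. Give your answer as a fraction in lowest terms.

1/64

ABO cross I^B i × I^A I^B → 1/4 A, 1/2 B, 1/4 AB.
So P(type AB) = 1/4 per child.
All 3 independent: (1/4)^3 = 1/64.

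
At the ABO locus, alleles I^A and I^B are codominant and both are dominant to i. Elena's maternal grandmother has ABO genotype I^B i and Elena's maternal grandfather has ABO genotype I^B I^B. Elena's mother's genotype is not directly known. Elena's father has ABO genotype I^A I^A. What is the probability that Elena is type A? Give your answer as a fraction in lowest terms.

1/4

Elena's mother's ABO genotype from I^B i × I^B I^B: 1/2 I^B I^B, 1/2 I^B i.
Crossing each possibility with the father I^A I^A and summing P(type A): 1/2·0 + 1/2·1/2 = 1/4.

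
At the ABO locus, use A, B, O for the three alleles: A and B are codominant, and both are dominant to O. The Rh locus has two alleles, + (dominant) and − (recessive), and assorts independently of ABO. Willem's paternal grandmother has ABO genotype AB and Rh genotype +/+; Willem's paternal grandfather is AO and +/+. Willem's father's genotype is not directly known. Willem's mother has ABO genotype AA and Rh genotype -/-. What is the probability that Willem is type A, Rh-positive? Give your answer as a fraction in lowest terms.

3/4

Willem's father's ABO genotype from AB × AO: 1/4 AA, 1/4 AB, 1/4 AO, 1/4 BO.
Crossing each possibility with the mother AA and summing P(type A): 1/4·1 + 1/4·1/2 + 1/4·1 + 1/4·1/2 = 3/4.
Similarly for Rh via the father's Rh distribution: P(Rh+) = 1.
Independent loci: 3/4 × 1 = 3/4.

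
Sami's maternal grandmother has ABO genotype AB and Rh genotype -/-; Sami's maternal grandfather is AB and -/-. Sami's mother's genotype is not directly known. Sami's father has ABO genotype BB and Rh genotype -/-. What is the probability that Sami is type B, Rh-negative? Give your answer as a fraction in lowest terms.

Sami's mother's ABO genotype from AB × AB: 1/4 AA, 1/2 AB, 1/4 BB.
Crossing each possibility with the father BB and summing P(type B): 1/4·0 + 1/2·1/2 + 1/4·1 = 1/2.
Similarly for Rh via the mother's Rh distribution: P(Rh-) = 1.
Independent loci: 1/2 × 1 = 1/2.

1/2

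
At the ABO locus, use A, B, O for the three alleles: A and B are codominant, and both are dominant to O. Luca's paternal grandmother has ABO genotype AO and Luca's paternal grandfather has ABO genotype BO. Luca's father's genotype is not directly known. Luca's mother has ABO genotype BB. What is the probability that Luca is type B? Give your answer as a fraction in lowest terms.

Luca's father's ABO genotype from AO × BO: 1/4 AB, 1/4 AO, 1/4 BO, 1/4 OO.
Crossing each possibility with the mother BB and summing P(type B): 1/4·1/2 + 1/4·1/2 + 1/4·1 + 1/4·1 = 3/4.

3/4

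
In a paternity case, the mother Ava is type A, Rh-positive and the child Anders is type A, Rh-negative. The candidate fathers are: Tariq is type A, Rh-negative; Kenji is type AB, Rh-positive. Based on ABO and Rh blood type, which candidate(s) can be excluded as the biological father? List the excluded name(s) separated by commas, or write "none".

none

A candidate is excluded only if no genotype consistent with his phenotype could produce a type A, Rh-negative child with a type A, Rh-positive mother.
Every candidate has at least one consistent genotype combination, so none can be excluded.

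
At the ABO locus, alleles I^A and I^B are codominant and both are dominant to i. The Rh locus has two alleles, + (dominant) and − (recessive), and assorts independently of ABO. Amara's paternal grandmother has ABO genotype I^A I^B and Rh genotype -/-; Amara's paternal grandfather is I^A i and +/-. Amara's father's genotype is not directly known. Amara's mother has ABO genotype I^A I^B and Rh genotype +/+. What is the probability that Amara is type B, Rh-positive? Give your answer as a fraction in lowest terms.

1/4

Amara's father's ABO genotype from I^A I^B × I^A i: 1/4 I^A I^A, 1/4 I^A I^B, 1/4 I^A i, 1/4 I^B i.
Crossing each possibility with the mother I^A I^B and summing P(type B): 1/4·0 + 1/4·1/4 + 1/4·1/4 + 1/4·1/2 = 1/4.
Similarly for Rh via the father's Rh distribution: P(Rh+) = 1.
Independent loci: 1/4 × 1 = 1/4.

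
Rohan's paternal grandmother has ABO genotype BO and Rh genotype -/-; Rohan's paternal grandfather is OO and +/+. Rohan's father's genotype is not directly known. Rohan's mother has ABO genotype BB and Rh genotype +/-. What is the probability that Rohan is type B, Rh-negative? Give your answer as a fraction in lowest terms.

Rohan's father's ABO genotype from BO × OO: 1/2 BO, 1/2 OO.
Crossing each possibility with the mother BB and summing P(type B): 1/2·1 + 1/2·1 = 1.
Similarly for Rh via the father's Rh distribution: P(Rh-) = 1/4.
Independent loci: 1 × 1/4 = 1/4.

1/4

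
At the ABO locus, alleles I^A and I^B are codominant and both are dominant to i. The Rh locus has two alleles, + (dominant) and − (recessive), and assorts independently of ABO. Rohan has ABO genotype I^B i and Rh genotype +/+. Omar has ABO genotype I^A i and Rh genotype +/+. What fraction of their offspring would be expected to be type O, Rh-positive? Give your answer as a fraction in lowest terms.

1/4

ABO cross I^B i × I^A i → offspring phenotypes: 1/4 O, 1/4 A, 1/4 B, 1/4 AB.
Rh cross +/+ × +/+ → 1 Rh+.
Independent loci: P(type O, Rh-positive) = 1/4 × 1 = 1/4.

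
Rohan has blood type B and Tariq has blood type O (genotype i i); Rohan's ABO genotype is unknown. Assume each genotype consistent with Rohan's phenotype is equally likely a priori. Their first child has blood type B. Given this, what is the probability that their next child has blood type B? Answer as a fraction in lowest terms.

Possible genotypes: Rohan ∈ {I^B I^B, I^B i}; Tariq ∈ {i i}.
Weight each parental genotype pair by prior × P(type-B child):
  I^B I^B × i i: posterior weight 2/3; P(next child type B) = 1.
  I^B i × i i: posterior weight 1/3; P(next child type B) = 1/2.
Weighted sum = 5/6.

5/6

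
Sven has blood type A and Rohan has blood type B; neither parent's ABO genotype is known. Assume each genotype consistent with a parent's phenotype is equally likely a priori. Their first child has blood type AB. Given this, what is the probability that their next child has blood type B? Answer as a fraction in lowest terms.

5/36

Possible genotypes: Sven ∈ {I^A I^A, I^A i}; Rohan ∈ {I^B I^B, I^B i}.
Weight each parental genotype pair by prior × P(type-AB child):
  I^A I^A × I^B I^B: posterior weight 4/9; P(next child type B) = 0.
  I^A I^A × I^B i: posterior weight 2/9; P(next child type B) = 0.
  I^A i × I^B I^B: posterior weight 2/9; P(next child type B) = 1/2.
  I^A i × I^B i: posterior weight 1/9; P(next child type B) = 1/4.
Weighted sum = 5/36.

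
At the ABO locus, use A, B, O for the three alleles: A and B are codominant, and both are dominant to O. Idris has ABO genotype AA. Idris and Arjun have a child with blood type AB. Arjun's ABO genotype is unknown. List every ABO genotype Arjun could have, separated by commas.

For each candidate genotype of Arjun, check whether crossing it with AA can produce every observed child phenotype.
  AA → possible child types {A} ✗
  AB → possible child types {A, AB} ✓
  AO → possible child types {A} ✗
  BB → possible child types {AB} ✓
  BO → possible child types {A, AB} ✓
  OO → possible child types {A} ✗

AB, BB, BO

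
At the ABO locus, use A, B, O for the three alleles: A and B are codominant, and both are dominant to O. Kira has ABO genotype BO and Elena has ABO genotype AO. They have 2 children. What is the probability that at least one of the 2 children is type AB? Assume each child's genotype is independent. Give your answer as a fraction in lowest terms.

ABO cross BO × AO → 1/4 O, 1/4 A, 1/4 B, 1/4 AB.
So P(type AB) = 1/4 per child.
P(none) = (3/4)^2 = 9/16; P(at least one) = 1 − 9/16 = 7/16.

7/16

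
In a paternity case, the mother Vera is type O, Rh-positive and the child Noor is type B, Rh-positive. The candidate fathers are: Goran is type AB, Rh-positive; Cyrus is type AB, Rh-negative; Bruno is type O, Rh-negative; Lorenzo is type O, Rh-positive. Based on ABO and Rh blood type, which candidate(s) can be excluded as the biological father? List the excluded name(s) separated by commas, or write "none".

A candidate is excluded only if no genotype consistent with his phenotype could produce a type B, Rh-positive child with a type O, Rh-positive mother.
Bruno (type O, Rh-): no genotype consistent with that phenotype can produce a type-B Rh+ child with a type-O mother.
Lorenzo (type O, Rh+): no genotype consistent with that phenotype can produce a type-B Rh+ child with a type-O mother.

Bruno, Lorenzo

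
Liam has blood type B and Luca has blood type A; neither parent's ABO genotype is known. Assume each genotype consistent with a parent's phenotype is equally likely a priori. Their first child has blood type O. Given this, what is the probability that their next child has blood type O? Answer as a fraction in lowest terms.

Possible genotypes: Liam ∈ {BB, BO}; Luca ∈ {AA, AO}.
Weight each parental genotype pair by prior × P(type-O child):
  BO × AO: posterior weight 1; P(next child type O) = 1/4.
Weighted sum = 1/4.

1/4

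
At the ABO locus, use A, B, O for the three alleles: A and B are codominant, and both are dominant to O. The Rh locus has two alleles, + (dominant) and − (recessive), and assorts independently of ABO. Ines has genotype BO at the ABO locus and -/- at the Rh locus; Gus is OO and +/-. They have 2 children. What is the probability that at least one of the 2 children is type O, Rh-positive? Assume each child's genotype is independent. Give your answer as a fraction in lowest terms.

7/16

ABO cross BO × OO → 1/2 O, 1/2 B.
Rh cross -/- × +/- → 1/2 Rh+, 1/2 Rh-; so P(type O, Rh-positive) = 1/2 × 1/2 = 1/4 per child.
P(none) = (3/4)^2 = 9/16; P(at least one) = 1 − 9/16 = 7/16.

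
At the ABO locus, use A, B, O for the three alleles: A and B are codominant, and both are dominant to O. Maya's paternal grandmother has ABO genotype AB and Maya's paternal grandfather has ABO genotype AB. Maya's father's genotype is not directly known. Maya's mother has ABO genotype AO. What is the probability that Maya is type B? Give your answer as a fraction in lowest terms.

Maya's father's ABO genotype from AB × AB: 1/4 AA, 1/2 AB, 1/4 BB.
Crossing each possibility with the mother AO and summing P(type B): 1/4·0 + 1/2·1/4 + 1/4·1/2 = 1/4.

1/4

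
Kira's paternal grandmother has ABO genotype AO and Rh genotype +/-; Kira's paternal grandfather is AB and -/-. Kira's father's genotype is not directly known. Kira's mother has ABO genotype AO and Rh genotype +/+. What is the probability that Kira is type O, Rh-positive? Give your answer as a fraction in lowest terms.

1/8

Kira's father's ABO genotype from AO × AB: 1/4 AA, 1/4 AB, 1/4 AO, 1/4 BO.
Crossing each possibility with the mother AO and summing P(type O): 1/4·0 + 1/4·0 + 1/4·1/4 + 1/4·1/4 = 1/8.
Similarly for Rh via the father's Rh distribution: P(Rh+) = 1.
Independent loci: 1/8 × 1 = 1/8.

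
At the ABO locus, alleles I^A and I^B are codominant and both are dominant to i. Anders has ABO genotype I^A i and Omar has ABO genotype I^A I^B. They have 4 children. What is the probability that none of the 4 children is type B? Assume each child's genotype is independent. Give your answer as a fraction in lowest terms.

ABO cross I^A i × I^A I^B → 1/2 A, 1/4 B, 1/4 AB.
So P(type B) = 1/4 per child.
P(not type B) = 3/4 for one child; (3/4)^4 = 81/256.

81/256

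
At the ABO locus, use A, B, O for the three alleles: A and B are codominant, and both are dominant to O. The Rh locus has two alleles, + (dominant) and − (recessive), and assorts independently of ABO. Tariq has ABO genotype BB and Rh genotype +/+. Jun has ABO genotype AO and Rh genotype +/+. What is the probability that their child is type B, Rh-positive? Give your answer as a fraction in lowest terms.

ABO cross BB × AO → offspring phenotypes: 1/2 B, 1/2 AB.
Rh cross +/+ × +/+ → 1 Rh+.
Independent loci: P(type B, Rh-positive) = 1/2 × 1 = 1/2.

1/2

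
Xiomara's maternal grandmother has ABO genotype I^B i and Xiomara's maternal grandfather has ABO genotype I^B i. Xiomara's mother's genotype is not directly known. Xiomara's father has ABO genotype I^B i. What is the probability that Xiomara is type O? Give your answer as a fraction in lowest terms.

Xiomara's mother's ABO genotype from I^B i × I^B i: 1/4 I^B I^B, 1/2 I^B i, 1/4 i i.
Crossing each possibility with the father I^B i and summing P(type O): 1/4·0 + 1/2·1/4 + 1/4·1/2 = 1/4.

1/4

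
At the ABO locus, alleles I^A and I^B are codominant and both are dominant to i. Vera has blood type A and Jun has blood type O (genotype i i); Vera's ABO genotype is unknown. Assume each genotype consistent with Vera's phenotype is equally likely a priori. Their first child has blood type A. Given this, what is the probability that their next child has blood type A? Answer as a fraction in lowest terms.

5/6

Possible genotypes: Vera ∈ {I^A I^A, I^A i}; Jun ∈ {i i}.
Weight each parental genotype pair by prior × P(type-A child):
  I^A I^A × i i: posterior weight 2/3; P(next child type A) = 1.
  I^A i × i i: posterior weight 1/3; P(next child type A) = 1/2.
Weighted sum = 5/6.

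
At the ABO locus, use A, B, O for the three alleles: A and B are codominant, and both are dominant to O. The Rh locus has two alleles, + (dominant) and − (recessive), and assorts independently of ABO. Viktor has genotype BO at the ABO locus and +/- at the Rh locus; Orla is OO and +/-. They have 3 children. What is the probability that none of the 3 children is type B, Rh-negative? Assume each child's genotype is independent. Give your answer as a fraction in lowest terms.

343/512

ABO cross BO × OO → 1/2 O, 1/2 B.
Rh cross +/- × +/- → 3/4 Rh+, 1/4 Rh-; so P(type B, Rh-negative) = 1/2 × 1/4 = 1/8 per child.
P(not type B, Rh-negative) = 7/8 for one child; (7/8)^3 = 343/512.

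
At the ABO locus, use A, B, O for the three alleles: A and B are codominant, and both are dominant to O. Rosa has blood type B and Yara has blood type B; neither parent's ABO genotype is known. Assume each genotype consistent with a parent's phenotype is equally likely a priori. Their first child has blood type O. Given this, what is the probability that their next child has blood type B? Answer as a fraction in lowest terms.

Possible genotypes: Rosa ∈ {BB, BO}; Yara ∈ {BB, BO}.
Weight each parental genotype pair by prior × P(type-O child):
  BO × BO: posterior weight 1; P(next child type B) = 3/4.
Weighted sum = 3/4.

3/4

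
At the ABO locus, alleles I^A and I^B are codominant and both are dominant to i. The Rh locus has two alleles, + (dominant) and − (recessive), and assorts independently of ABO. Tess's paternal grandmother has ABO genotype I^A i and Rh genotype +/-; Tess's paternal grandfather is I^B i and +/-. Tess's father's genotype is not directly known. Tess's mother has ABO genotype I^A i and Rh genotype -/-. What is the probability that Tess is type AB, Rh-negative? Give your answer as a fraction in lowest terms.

Tess's father's ABO genotype from I^A i × I^B i: 1/4 I^A I^B, 1/4 I^A i, 1/4 I^B i, 1/4 i i.
Crossing each possibility with the mother I^A i and summing P(type AB): 1/4·1/4 + 1/4·0 + 1/4·1/4 + 1/4·0 = 1/8.
Similarly for Rh via the father's Rh distribution: P(Rh-) = 1/2.
Independent loci: 1/8 × 1/2 = 1/16.

1/16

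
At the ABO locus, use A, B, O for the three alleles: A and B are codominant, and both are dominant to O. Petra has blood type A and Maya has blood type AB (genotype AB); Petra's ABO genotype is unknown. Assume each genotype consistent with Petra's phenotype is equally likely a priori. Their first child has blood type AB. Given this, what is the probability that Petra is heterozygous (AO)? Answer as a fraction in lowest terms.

Possible genotypes: Petra ∈ {AA, AO}; Maya ∈ {AB}.
Weight each parental genotype pair by prior × P(type-AB child):
  AA × AB: posterior weight 2/3.
  AO × AB: posterior weight 1/3.
Sum the posterior weight over pairs where Petra is AO: 1/3.

1/3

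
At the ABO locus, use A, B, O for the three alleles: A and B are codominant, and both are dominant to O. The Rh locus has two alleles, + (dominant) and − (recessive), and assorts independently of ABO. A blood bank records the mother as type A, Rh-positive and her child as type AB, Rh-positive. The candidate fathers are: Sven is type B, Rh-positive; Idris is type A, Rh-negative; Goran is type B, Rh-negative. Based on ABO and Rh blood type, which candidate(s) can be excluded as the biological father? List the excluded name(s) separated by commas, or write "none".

Idris

A candidate is excluded only if no genotype consistent with his phenotype could produce a type AB, Rh-positive child with a type A, Rh-positive mother.
Idris (type A, Rh-): no genotype consistent with that phenotype can produce a type-AB Rh+ child with a type-A mother.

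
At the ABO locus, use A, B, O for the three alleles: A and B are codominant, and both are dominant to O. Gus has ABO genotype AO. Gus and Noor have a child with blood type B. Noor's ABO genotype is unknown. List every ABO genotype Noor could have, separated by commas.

AB, BB, BO

For each candidate genotype of Noor, check whether crossing it with AO can produce every observed child phenotype.
  AA → possible child types {A} ✗
  AB → possible child types {A, B, AB} ✓
  AO → possible child types {O, A} ✗
  BB → possible child types {B, AB} ✓
  BO → possible child types {O, A, B, AB} ✓
  OO → possible child types {O, A} ✗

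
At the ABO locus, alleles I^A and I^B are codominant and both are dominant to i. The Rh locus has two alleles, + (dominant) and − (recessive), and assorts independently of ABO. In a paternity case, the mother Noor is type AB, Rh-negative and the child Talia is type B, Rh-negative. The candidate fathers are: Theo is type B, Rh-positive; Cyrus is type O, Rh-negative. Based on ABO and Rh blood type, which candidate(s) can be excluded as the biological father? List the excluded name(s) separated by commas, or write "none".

A candidate is excluded only if no genotype consistent with his phenotype could produce a type B, Rh-negative child with a type AB, Rh-negative mother.
Every candidate has at least one consistent genotype combination, so none can be excluded.

none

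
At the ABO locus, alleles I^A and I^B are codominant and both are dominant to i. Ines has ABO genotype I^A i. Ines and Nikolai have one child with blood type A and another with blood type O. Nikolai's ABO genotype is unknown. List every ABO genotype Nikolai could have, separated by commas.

For each candidate genotype of Nikolai, check whether crossing it with I^A i can produce every observed child phenotype.
  I^A I^A → possible child types {A} ✗
  I^A I^B → possible child types {A, B, AB} ✗
  I^A i → possible child types {O, A} ✓
  I^B I^B → possible child types {B, AB} ✗
  I^B i → possible child types {O, A, B, AB} ✓
  i i → possible child types {O, A} ✓

I^A i, I^B i, i i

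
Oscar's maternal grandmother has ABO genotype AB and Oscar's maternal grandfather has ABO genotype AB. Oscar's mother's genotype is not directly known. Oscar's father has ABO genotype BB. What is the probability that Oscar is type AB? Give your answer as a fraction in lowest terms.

1/2

Oscar's mother's ABO genotype from AB × AB: 1/4 AA, 1/2 AB, 1/4 BB.
Crossing each possibility with the father BB and summing P(type AB): 1/4·1 + 1/2·1/2 + 1/4·0 = 1/2.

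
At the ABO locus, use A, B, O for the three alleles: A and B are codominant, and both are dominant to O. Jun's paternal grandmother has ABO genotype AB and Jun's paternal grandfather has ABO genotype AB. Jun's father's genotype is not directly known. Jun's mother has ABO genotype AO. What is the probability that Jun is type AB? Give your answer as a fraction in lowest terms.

1/4

Jun's father's ABO genotype from AB × AB: 1/4 AA, 1/2 AB, 1/4 BB.
Crossing each possibility with the mother AO and summing P(type AB): 1/4·0 + 1/2·1/4 + 1/4·1/2 = 1/4.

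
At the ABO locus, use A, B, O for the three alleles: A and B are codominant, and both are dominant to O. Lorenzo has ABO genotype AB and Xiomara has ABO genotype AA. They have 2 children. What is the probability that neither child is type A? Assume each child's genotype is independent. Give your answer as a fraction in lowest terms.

ABO cross AB × AA → 1/2 A, 1/2 AB.
So P(type A) = 1/2 per child.
P(not type A) = 1/2 for one child; (1/2)^2 = 1/4.

1/4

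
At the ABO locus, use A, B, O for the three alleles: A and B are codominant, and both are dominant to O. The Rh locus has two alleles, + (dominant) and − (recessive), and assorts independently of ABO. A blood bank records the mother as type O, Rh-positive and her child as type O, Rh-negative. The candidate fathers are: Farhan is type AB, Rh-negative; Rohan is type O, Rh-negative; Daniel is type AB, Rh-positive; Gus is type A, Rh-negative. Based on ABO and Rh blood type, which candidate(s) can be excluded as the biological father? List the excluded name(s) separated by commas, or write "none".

A candidate is excluded only if no genotype consistent with his phenotype could produce a type O, Rh-negative child with a type O, Rh-positive mother.
Farhan (type AB, Rh-): no genotype consistent with that phenotype can produce a type-O Rh- child with a type-O mother.
Daniel (type AB, Rh+): no genotype consistent with that phenotype can produce a type-O Rh- child with a type-O mother.

Farhan, Daniel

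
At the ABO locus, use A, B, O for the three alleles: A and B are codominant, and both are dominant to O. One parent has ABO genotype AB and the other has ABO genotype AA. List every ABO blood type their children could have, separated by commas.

Gametes from AB × AA give offspring ABO genotypes AA, AB, i.e. phenotypes A, AB.

A, AB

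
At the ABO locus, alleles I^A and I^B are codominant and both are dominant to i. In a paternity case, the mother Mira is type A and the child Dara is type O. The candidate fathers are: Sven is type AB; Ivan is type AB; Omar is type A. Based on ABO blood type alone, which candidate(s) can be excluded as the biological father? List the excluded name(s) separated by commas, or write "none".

A candidate is excluded only if no genotype consistent with his phenotype could produce a type O child with a type A mother.
Sven (type AB): no genotype consistent with that phenotype can produce a type-O child with a type-A mother.
Ivan (type AB): no genotype consistent with that phenotype can produce a type-O child with a type-A mother.

Sven, Ivan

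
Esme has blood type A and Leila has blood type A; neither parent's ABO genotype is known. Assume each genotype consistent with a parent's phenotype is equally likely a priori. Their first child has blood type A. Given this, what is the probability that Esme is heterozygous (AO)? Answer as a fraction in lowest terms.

Possible genotypes: Esme ∈ {AA, AO}; Leila ∈ {AA, AO}.
Weight each parental genotype pair by prior × P(type-A child):
  AA × AA: posterior weight 4/15.
  AA × AO: posterior weight 4/15.
  AO × AA: posterior weight 4/15.
  AO × AO: posterior weight 1/5.
Sum the posterior weight over pairs where Esme is AO: 7/15.

7/15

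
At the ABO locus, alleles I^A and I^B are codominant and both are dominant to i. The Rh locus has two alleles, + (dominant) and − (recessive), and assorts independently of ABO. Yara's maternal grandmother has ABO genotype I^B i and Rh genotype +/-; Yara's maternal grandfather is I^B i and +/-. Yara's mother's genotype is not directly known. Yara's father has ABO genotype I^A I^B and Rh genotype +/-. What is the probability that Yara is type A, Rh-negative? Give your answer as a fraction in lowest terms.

Yara's mother's ABO genotype from I^B i × I^B i: 1/4 I^B I^B, 1/2 I^B i, 1/4 i i.
Crossing each possibility with the father I^A I^B and summing P(type A): 1/4·0 + 1/2·1/4 + 1/4·1/2 = 1/4.
Similarly for Rh via the mother's Rh distribution: P(Rh-) = 1/4.
Independent loci: 1/4 × 1/4 = 1/16.

1/16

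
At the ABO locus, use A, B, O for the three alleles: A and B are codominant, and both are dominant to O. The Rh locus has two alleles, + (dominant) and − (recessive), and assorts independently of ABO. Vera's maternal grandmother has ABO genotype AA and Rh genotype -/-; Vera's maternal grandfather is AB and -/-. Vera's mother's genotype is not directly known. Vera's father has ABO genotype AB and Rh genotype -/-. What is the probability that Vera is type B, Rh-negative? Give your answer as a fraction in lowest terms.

Vera's mother's ABO genotype from AA × AB: 1/2 AA, 1/2 AB.
Crossing each possibility with the father AB and summing P(type B): 1/2·0 + 1/2·1/4 = 1/8.
Similarly for Rh via the mother's Rh distribution: P(Rh-) = 1.
Independent loci: 1/8 × 1 = 1/8.

1/8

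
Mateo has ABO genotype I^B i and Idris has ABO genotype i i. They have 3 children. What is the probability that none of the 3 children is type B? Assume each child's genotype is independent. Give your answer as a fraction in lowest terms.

ABO cross I^B i × i i → 1/2 O, 1/2 B.
So P(type B) = 1/2 per child.
P(not type B) = 1/2 for one child; (1/2)^3 = 1/8.

1/8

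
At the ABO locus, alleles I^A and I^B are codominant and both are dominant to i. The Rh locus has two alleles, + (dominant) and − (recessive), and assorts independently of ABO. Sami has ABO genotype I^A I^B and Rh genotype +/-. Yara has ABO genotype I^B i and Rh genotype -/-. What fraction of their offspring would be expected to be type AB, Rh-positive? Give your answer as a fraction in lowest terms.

1/8

ABO cross I^A I^B × I^B i → offspring phenotypes: 1/4 A, 1/2 B, 1/4 AB.
Rh cross +/- × -/- → 1/2 Rh+, 1/2 Rh-.
Independent loci: P(type AB, Rh-positive) = 1/4 × 1/2 = 1/8.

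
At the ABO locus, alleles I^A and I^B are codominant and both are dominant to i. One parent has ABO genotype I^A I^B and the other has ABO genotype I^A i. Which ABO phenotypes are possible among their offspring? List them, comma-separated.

A, B, AB

Gametes from I^A I^B × I^A i give offspring ABO genotypes I^A I^A, I^A I^B, I^A i, I^B i, i.e. phenotypes A, B, AB.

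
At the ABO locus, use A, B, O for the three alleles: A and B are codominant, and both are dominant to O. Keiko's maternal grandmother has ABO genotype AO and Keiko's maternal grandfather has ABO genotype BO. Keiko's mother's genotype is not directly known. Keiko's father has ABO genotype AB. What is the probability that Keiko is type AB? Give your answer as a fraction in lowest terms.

Keiko's mother's ABO genotype from AO × BO: 1/4 AB, 1/4 AO, 1/4 BO, 1/4 OO.
Crossing each possibility with the father AB and summing P(type AB): 1/4·1/2 + 1/4·1/4 + 1/4·1/4 + 1/4·0 = 1/4.

1/4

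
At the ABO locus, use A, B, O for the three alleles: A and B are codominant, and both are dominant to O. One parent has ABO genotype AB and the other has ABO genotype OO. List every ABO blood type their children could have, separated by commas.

Gametes from AB × OO give offspring ABO genotypes AO, BO, i.e. phenotypes A, B.

A, B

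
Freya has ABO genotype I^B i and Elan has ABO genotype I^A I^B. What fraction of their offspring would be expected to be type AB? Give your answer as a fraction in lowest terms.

ABO cross I^B i × I^A I^B → offspring phenotypes: 1/4 A, 1/2 B, 1/4 AB.
So P(type AB) = 1/4.

1/4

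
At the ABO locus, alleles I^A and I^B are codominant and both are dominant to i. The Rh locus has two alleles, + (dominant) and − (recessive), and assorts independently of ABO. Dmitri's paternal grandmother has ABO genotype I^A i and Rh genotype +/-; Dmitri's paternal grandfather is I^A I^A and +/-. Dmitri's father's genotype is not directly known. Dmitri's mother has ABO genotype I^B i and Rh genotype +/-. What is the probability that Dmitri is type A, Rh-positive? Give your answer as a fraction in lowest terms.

Dmitri's father's ABO genotype from I^A i × I^A I^A: 1/2 I^A I^A, 1/2 I^A i.
Crossing each possibility with the mother I^B i and summing P(type A): 1/2·1/2 + 1/2·1/4 = 3/8.
Similarly for Rh via the father's Rh distribution: P(Rh+) = 3/4.
Independent loci: 3/8 × 3/4 = 9/32.

9/32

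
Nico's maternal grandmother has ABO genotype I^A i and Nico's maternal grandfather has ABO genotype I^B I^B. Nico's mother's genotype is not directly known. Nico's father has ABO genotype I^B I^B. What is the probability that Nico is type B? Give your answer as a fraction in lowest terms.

3/4

Nico's mother's ABO genotype from I^A i × I^B I^B: 1/2 I^A I^B, 1/2 I^B i.
Crossing each possibility with the father I^B I^B and summing P(type B): 1/2·1/2 + 1/2·1 = 3/4.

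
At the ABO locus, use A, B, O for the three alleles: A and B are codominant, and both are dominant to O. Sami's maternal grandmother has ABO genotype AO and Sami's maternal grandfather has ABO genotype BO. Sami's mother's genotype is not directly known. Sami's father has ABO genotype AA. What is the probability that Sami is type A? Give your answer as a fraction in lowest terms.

Sami's mother's ABO genotype from AO × BO: 1/4 AB, 1/4 AO, 1/4 BO, 1/4 OO.
Crossing each possibility with the father AA and summing P(type A): 1/4·1/2 + 1/4·1 + 1/4·1/2 + 1/4·1 = 3/4.

3/4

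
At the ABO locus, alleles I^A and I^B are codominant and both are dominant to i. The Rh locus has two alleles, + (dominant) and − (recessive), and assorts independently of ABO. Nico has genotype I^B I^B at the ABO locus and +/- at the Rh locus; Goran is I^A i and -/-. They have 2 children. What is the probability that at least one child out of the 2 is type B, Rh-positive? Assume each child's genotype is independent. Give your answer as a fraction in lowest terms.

7/16

ABO cross I^B I^B × I^A i → 1/2 B, 1/2 AB.
Rh cross +/- × -/- → 1/2 Rh+, 1/2 Rh-; so P(type B, Rh-positive) = 1/2 × 1/2 = 1/4 per child.
P(none) = (3/4)^2 = 9/16; P(at least one) = 1 − 9/16 = 7/16.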